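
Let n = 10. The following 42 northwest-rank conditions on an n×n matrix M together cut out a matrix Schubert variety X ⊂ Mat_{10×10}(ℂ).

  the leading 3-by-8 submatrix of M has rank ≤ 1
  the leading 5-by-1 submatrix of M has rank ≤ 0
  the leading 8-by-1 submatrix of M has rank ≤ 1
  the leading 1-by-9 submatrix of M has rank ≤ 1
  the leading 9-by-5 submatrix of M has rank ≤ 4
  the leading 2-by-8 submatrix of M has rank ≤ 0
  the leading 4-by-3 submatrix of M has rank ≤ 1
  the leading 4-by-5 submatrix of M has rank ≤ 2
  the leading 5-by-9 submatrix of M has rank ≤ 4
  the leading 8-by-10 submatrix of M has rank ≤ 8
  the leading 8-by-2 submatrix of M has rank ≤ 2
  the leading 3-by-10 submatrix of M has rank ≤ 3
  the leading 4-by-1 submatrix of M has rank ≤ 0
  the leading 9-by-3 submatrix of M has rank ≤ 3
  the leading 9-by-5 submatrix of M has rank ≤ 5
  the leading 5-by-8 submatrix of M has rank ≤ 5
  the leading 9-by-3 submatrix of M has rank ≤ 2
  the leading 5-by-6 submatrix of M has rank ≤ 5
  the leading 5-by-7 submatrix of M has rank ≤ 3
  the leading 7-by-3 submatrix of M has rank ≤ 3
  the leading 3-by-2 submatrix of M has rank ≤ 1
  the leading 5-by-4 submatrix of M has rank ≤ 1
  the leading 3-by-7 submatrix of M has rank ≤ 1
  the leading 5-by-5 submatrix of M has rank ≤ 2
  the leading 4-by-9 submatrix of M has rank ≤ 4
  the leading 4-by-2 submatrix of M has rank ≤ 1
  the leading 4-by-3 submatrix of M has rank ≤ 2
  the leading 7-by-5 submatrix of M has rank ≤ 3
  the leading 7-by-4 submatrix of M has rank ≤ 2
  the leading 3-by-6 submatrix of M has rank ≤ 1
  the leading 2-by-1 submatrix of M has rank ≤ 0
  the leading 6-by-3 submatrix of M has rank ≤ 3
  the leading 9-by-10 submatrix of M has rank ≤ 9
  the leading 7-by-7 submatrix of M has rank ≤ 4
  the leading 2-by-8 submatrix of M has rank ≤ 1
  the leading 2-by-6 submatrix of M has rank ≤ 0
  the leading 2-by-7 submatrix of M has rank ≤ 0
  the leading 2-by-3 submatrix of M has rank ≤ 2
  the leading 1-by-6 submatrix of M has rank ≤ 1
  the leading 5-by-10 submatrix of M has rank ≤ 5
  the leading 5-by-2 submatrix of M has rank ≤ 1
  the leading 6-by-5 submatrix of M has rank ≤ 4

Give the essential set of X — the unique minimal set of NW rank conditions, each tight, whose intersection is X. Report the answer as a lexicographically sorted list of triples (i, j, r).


Recovering R(i,j) via the rank-extension bound from the 42 conditions:

  row 1: 0, 0, 0, 0, 0, 0, 0, 0, 1, 1
  row 2: 0, 0, 0, 0, 0, 0, 0, 0, 1, 2
  row 3: 0, 1, 1, 1, 1, 1, 1, 1, 2, 3
  row 4: 0, 1, 1, 1, 2, 2, 2, 2, 3, 4
  row 5: 0, 1, 1, 1, 2, 3, 3, 3, 4, 5
  row 6: 1, 2, 2, 2, 3, 4, 4, 4, 5, 6
  row 7: 1, 2, 2, 2, 3, 4, 4, 5, 6, 7
  row 8: 1, 2, 2, 3, 4, 5, 5, 6, 7, 8
  row 9: 1, 2, 2, 3, 4, 5, 6, 7, 8, 9
  row 10: 1, 2, 3, 4, 5, 6, 7, 8, 9, 10

hence w(1..10) = (9, 10, 2, 5, 6, 1, 8, 4, 7, 3).

Rothe diagram D(w) (28 cells), 6 SE-corners (essential conditions):

[(2, 8, 0), (5, 1, 0), (5, 4, 1), (7, 4, 2), (7, 7, 4), (9, 3, 2)]


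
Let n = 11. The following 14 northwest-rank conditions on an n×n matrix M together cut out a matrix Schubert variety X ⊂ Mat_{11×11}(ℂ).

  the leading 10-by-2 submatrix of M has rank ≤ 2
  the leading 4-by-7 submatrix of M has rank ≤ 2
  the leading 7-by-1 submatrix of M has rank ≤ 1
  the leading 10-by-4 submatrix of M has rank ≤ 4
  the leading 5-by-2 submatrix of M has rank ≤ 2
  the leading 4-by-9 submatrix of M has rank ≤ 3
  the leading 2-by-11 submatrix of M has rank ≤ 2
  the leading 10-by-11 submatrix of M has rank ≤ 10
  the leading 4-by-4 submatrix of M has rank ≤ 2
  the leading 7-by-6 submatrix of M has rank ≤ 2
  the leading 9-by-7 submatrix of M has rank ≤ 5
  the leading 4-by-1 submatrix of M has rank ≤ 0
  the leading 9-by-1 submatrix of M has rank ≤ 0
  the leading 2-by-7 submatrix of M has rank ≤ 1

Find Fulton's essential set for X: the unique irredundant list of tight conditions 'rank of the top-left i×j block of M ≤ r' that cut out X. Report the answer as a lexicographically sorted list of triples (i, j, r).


Propagating the 14 rank bounds to every northwest block:

  R[1]: 0 1 1 1 1 1 1 1 1 1 1
  R[2]: 0 1 1 1 1 1 1 2 2 2 2
  R[3]: 0 1 2 2 2 2 2 3 3 3 3
  R[4]: 0 1 2 2 2 2 2 3 3 4 4
  R[5]: 0 1 2 2 2 2 3 4 4 5 5
  R[6]: 0 1 2 2 2 2 3 4 5 6 6
  R[7]: 0 1 2 2 2 2 3 4 5 6 7
  R[8]: 0 1 2 3 3 3 4 5 6 7 8
  R[9]: 0 1 2 3 4 4 5 6 7 8 9
  R[10]: 1 2 3 4 5 5 6 7 8 9 10
  R[11]: 1 2 3 4 5 6 7 8 9 10 11

giving w = (2, 8, 3, 10, 7, 9, 11, 4, 5, 1, 6) via Δ²R.

Fulton essential set (5 of the 28 Rothe cells):

[(2, 7, 1), (4, 7, 2), (4, 9, 3), (7, 6, 2), (9, 1, 0)]


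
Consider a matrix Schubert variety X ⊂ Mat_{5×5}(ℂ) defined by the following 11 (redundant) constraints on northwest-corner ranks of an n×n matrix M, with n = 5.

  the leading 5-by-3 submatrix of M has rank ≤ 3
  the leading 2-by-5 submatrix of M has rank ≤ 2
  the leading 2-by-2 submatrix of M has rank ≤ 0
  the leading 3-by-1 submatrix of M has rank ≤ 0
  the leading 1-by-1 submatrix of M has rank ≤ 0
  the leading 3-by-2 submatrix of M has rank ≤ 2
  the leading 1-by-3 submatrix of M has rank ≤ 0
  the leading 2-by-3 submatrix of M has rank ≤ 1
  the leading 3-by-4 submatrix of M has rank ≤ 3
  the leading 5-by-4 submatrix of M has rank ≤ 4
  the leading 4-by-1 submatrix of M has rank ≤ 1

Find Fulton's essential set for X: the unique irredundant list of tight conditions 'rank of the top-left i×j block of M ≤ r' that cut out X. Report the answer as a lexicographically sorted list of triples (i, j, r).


The tightest implied rank at each (i,j), from the 11 conditions:

  row 1: 0 | 0 | 0 | 1 | 1
  row 2: 0 | 0 | 1 | 2 | 2
  row 3: 0 | 1 | 2 | 3 | 3
  row 4: 1 | 2 | 3 | 4 | 4
  row 5: 1 | 2 | 3 | 4 | 5

hence w(1..5) = (4, 3, 2, 1, 5).

Rothe diagram D(w) (6 cells), 3 SE-corners (essential conditions):

[(1, 3, 0), (2, 2, 0), (3, 1, 0)]


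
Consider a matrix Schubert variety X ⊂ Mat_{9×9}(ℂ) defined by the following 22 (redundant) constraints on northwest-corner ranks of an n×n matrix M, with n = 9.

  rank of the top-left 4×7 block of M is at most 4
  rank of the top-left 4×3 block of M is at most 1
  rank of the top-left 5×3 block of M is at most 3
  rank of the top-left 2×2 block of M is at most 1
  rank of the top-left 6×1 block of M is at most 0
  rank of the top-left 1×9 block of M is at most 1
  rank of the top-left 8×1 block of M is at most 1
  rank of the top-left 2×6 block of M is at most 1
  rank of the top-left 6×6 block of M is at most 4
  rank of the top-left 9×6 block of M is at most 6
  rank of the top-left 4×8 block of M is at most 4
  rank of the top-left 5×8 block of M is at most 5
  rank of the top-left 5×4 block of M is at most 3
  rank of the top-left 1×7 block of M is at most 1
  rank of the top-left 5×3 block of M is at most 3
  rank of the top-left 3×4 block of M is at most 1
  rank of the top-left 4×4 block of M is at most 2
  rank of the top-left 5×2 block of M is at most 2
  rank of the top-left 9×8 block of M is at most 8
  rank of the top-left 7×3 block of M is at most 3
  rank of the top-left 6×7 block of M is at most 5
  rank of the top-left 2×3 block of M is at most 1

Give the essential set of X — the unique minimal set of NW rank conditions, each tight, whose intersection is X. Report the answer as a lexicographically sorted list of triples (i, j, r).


Propagating the 22 rank bounds to every northwest block:

  R[1]: 0  1  1  1  1  1  1  1  1
  R[2]: 0  1  1  1  1  1  2  2  2
  R[3]: 0  1  1  1  2  2  3  3  3
  R[4]: 0  1  1  2  3  3  4  4  4
  R[5]: 0  1  2  3  4  4  5  5  5
  R[6]: 0  1  2  3  4  4  5  6  6
  R[7]: 1  2  3  4  5  5  6  7  7
  R[8]: 1  2  3  4  5  6  7  8  8
  R[9]: 1  2  3  4  5  6  7  8  9

the unique w with this rank table is (2, 7, 5, 4, 3, 8, 1, 6, 9).

ℓ(w)=14; the 5 essential cells (i,j,r):

[(2, 6, 1), (3, 4, 1), (4, 3, 1), (6, 1, 0), (6, 6, 4)]


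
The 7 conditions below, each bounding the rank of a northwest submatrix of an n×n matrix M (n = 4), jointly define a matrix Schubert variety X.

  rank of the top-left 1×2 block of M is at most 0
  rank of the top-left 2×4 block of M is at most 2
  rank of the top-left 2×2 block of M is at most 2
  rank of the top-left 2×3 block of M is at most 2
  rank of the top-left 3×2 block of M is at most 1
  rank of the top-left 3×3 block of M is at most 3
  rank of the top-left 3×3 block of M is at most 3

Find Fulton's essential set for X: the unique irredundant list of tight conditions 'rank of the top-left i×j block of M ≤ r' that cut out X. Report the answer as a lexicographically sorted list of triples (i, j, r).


The tightest implied rank at each (i,j), from the 7 conditions:

  row 1: 0 0 1 1
  row 2: 1 1 2 2
  row 3: 1 1 2 3
  row 4: 1 2 3 4

the unique w with this rank table is (3, 1, 4, 2).

ℓ(w)=3; the 2 essential cells (i,j,r):

[(1, 2, 0), (3, 2, 1)]


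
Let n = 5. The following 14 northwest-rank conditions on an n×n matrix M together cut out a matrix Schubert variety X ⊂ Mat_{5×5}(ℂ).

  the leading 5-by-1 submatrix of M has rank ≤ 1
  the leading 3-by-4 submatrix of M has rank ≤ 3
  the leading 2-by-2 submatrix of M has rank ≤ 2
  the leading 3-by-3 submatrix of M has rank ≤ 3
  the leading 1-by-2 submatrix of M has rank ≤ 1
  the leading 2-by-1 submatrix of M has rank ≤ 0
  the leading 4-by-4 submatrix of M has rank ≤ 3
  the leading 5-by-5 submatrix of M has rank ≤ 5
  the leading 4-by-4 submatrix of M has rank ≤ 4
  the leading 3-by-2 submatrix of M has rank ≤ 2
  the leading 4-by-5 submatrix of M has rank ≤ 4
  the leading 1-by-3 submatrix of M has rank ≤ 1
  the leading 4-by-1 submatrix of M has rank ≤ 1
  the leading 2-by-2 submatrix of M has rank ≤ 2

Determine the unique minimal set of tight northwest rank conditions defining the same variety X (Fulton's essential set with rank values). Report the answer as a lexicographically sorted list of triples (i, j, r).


Reconstructing r_w from the 14 given conditions:

  row 1: 0  1  1  1  1
  row 2: 0  1  2  2  2
  row 3: 1  2  3  3  3
  row 4: 1  2  3  3  4
  row 5: 1  2  3  4  5

giving w = (2, 3, 1, 5, 4) via Δ²R.

Rothe diagram D(w) (3 cells), 2 SE-corners (essential conditions):

[(2, 1, 0), (4, 4, 3)]


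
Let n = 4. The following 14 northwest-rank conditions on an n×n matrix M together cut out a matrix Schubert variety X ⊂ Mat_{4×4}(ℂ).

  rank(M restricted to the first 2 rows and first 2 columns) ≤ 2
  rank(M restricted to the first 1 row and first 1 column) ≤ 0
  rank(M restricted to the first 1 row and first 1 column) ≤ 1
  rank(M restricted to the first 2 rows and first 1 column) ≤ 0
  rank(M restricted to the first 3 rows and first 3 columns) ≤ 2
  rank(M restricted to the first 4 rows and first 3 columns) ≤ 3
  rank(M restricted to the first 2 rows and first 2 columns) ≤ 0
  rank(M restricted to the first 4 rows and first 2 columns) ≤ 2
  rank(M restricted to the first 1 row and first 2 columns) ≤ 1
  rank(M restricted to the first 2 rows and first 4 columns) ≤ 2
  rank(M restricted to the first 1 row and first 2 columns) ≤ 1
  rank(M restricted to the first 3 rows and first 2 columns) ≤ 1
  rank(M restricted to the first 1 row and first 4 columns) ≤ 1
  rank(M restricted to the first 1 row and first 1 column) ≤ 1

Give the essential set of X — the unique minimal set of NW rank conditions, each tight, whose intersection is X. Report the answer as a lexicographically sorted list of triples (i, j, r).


Recovering R(i,j) via the rank-extension bound from the 14 conditions:

  0 0 1 1
  0 0 1 2
  1 1 2 3
  1 2 3 4

giving w = (3, 4, 1, 2) via Δ²R.

D(w) has 4 cells with 1 SE-corner; essential set:

[(2, 2, 0)]


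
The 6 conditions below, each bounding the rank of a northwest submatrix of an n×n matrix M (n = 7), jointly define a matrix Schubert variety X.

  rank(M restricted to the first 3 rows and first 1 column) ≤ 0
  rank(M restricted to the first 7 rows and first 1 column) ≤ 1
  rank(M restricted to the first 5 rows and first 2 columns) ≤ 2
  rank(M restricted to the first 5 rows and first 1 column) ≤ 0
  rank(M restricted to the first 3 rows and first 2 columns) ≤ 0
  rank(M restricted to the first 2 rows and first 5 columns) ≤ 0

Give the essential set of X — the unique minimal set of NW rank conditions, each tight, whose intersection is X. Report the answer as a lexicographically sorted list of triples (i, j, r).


Reconstructing r_w from the 6 given conditions:

  i=1: 0, 0, 0, 0, 0, 1, 1
  i=2: 0, 0, 0, 0, 0, 1, 2
  i=3: 0, 0, 1, 1, 1, 2, 3
  i=4: 0, 1, 2, 2, 2, 3, 4
  i=5: 0, 1, 2, 3, 3, 4, 5
  i=6: 1, 2, 3, 4, 4, 5, 6
  i=7: 1, 2, 3, 4, 5, 6, 7

the unique w with this rank table is (6, 7, 3, 2, 4, 1, 5).

Fulton essential set (3 of the 14 Rothe cells):

[(2, 5, 0), (3, 2, 0), (5, 1, 0)]


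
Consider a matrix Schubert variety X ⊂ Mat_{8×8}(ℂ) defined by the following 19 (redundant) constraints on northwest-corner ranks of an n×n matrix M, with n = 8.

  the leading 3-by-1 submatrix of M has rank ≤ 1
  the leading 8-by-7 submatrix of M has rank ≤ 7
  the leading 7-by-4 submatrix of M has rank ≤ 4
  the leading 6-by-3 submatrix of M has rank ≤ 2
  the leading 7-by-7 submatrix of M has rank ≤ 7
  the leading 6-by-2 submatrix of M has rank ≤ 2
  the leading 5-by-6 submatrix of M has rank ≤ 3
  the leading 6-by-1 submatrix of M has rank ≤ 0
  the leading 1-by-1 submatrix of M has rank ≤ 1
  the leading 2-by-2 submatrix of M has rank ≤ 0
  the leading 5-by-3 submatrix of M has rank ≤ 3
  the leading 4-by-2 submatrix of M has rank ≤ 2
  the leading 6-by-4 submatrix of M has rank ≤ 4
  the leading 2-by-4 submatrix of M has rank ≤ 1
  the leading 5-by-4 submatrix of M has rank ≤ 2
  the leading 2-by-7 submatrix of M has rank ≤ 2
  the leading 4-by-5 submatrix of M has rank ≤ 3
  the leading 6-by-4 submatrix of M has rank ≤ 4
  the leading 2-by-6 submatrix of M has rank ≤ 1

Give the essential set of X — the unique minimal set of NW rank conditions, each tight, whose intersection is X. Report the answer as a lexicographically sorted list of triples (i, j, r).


Rank table r_w(8×8) implied by the 19 constraints:

  i=1: 0 0 1 1 1 1 1 1
  i=2: 0 0 1 1 1 1 2 2
  i=3: 0 1 2 2 2 2 3 3
  i=4: 0 1 2 2 3 3 4 4
  i=5: 0 1 2 2 3 3 4 5
  i=6: 0 1 2 3 4 4 5 6
  i=7: 1 2 3 4 5 5 6 7
  i=8: 1 2 3 4 5 6 7 8

giving w = (3, 7, 2, 5, 8, 4, 1, 6) via Δ²R.

5 SE-corners of the 14-cell Rothe diagram give Ess(w):

[(2, 2, 0), (2, 6, 1), (5, 4, 2), (5, 6, 3), (6, 1, 0)]


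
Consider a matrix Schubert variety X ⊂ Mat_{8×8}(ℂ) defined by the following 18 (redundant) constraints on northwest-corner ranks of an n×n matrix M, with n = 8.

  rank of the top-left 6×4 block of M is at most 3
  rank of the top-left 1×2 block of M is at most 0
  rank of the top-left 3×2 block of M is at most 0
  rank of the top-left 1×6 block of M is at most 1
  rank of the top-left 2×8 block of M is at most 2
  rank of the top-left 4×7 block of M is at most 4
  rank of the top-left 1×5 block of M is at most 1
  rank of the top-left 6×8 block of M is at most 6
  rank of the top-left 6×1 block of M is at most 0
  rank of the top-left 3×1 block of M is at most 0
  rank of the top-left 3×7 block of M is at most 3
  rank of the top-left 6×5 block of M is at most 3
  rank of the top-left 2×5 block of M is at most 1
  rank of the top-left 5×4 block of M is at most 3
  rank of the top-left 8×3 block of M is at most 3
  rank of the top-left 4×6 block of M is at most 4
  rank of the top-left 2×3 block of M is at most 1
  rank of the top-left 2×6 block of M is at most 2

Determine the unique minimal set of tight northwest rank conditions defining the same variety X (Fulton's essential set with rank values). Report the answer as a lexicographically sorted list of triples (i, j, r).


Computing R[i][j] = min implied NW-rank bound (n=8, 18 conditions):

  row 1: 0  0  1  1  1  1  1  1
  row 2: 0  0  1  1  1  2  2  2
  row 3: 0  0  1  2  2  3  3  3
  row 4: 0  1  2  3  3  4  4  4
  row 5: 0  1  2  3  3  4  5  5
  row 6: 0  1  2  3  3  4  5  6
  row 7: 1  2  3  4  4  5  6  7
  row 8: 1  2  3  4  5  6  7  8

so w = (3, 6, 4, 2, 7, 8, 1, 5).

4 SE-corners of the 13-cell Rothe diagram give Ess(w):

[(2, 5, 1), (3, 2, 0), (6, 1, 0), (6, 5, 3)]


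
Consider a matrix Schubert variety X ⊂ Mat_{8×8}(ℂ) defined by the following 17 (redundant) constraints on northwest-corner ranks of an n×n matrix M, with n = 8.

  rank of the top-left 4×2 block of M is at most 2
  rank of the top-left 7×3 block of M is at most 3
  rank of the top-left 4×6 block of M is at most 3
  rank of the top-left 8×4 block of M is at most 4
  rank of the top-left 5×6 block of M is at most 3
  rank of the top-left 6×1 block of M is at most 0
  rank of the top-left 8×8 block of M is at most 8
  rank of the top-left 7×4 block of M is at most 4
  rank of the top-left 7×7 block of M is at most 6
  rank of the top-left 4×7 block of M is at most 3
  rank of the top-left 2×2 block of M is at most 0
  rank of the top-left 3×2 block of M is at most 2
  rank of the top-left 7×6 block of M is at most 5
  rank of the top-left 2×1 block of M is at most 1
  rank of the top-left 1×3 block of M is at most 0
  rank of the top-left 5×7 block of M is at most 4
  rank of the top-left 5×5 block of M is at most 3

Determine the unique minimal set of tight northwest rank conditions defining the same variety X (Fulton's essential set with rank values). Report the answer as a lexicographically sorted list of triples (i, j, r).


Propagating the 17 rank bounds to every northwest block:

  R[1]: 0 0 0 1 1 1 1 1
  R[2]: 0 0 1 2 2 2 2 2
  R[3]: 0 1 2 3 3 3 3 3
  R[4]: 0 1 2 3 3 3 3 4
  R[5]: 0 1 2 3 3 3 4 5
  R[6]: 0 1 2 3 4 4 5 6
  R[7]: 1 2 3 4 5 5 6 7
  R[8]: 1 2 3 4 5 6 7 8

second differences of R give the permutation w = (4, 3, 2, 8, 7, 5, 1, 6).

D(w) has 14 cells with 5 SE-corners; essential set:

[(1, 3, 0), (2, 2, 0), (4, 7, 3), (5, 6, 3), (6, 1, 0)]


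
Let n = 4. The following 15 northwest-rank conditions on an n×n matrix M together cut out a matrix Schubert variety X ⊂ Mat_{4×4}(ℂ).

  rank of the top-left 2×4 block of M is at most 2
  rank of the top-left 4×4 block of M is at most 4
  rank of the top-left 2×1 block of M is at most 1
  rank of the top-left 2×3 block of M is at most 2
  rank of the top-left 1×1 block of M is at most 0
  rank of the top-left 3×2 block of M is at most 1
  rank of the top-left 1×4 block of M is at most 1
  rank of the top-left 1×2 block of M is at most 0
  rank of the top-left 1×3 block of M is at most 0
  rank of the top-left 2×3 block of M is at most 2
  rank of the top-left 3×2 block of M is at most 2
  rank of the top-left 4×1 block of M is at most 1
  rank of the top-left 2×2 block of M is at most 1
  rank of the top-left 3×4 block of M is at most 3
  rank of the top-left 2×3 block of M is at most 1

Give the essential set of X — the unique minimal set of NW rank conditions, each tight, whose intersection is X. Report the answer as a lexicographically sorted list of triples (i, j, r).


Rank table r_w(4×4) implied by the 15 constraints:

  i=1: 0, 0, 0, 1
  i=2: 1, 1, 1, 2
  i=3: 1, 1, 2, 3
  i=4: 1, 2, 3, 4

reading off 1-entries of Δ²R: w = (4, 1, 3, 2).

|D(w)|=4, |Ess(w)|=2:

[(1, 3, 0), (3, 2, 1)]


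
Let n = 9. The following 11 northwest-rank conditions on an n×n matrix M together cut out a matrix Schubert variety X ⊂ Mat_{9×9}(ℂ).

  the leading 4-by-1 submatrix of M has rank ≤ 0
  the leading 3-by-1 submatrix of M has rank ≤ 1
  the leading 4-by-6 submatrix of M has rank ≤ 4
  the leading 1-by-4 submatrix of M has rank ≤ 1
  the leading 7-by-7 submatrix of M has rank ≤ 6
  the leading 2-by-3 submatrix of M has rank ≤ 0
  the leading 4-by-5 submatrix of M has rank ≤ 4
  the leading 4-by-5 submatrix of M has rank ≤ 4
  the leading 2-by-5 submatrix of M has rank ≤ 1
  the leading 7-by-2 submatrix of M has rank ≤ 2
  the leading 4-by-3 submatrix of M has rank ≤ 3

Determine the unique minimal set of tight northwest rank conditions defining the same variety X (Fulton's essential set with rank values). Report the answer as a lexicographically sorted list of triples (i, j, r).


The tightest implied rank at each (i,j), from the 11 conditions:

  R[1]: 0  0  0  1  1  1  1  1  1
  R[2]: 0  0  0  1  1  2  2  2  2
  R[3]: 0  1  1  2  2  3  3  3  3
  R[4]: 0  1  2  3  3  4  4  4  4
  R[5]: 1  2  3  4  4  5  5  5  5
  R[6]: 1  2  3  4  5  6  6  6  6
  R[7]: 1  2  3  4  5  6  6  7  7
  R[8]: 1  2  3  4  5  6  7  8  8
  R[9]: 1  2  3  4  5  6  7  8  9

so w = (4, 6, 2, 3, 1, 5, 8, 7, 9).

ℓ(w)=10; the 4 essential cells (i,j,r):

[(2, 3, 0), (2, 5, 1), (4, 1, 0), (7, 7, 6)]


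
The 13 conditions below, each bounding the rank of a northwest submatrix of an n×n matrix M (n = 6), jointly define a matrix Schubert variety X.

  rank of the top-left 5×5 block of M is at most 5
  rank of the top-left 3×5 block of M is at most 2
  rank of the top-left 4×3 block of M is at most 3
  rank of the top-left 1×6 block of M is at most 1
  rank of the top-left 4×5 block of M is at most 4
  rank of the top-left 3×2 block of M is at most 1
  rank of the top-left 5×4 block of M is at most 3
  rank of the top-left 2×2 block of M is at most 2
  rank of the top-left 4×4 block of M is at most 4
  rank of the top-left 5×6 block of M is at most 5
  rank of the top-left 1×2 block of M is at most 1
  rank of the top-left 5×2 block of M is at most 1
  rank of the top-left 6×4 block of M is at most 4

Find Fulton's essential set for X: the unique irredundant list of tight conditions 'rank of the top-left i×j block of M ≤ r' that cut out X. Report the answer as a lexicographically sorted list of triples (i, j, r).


Computing R[i][j] = min implied NW-rank bound (n=6, 13 conditions):

  row 1: 1, 1, 1, 1, 1, 1
  row 2: 1, 1, 2, 2, 2, 2
  row 3: 1, 1, 2, 2, 2, 3
  row 4: 1, 1, 2, 3, 3, 4
  row 5: 1, 1, 2, 3, 4, 5
  row 6: 1, 2, 3, 4, 5, 6

hence w(1..6) = (1, 3, 6, 4, 5, 2).

|D(w)|=6, |Ess(w)|=2:

[(3, 5, 2), (5, 2, 1)]


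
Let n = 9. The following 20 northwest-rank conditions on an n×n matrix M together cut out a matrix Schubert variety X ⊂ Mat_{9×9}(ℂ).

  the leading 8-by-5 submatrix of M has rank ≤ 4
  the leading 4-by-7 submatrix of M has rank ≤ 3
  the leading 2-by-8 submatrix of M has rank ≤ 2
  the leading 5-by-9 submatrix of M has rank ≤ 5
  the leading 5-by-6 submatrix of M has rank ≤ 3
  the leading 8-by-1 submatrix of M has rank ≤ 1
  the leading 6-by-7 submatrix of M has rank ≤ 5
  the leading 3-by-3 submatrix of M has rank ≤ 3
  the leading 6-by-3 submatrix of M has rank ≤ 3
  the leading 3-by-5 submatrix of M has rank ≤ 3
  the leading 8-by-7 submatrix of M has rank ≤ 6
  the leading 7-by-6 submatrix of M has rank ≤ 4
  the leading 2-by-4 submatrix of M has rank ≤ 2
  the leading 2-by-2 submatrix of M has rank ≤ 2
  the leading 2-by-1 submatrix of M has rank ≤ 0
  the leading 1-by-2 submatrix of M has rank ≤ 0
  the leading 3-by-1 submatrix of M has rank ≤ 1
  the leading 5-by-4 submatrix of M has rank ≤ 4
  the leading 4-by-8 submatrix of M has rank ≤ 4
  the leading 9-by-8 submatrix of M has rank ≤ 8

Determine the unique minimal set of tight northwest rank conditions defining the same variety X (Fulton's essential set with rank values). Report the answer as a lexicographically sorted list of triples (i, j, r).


Reconstructing r_w from the 20 given conditions:

  R[1]: 0  0  1  1  1  1  1  1  1
  R[2]: 0  1  2  2  2  2  2  2  2
  R[3]: 1  2  3  3  3  3  3  3  3
  R[4]: 1  2  3  3  3  3  3  4  4
  R[5]: 1  2  3  3  3  3  4  5  5
  R[6]: 1  2  3  4  4  4  5  6  6
  R[7]: 1  2  3  4  4  4  5  6  7
  R[8]: 1  2  3  4  4  5  6  7  8
  R[9]: 1  2  3  4  5  6  7  8  9

so w = (3, 2, 1, 8, 7, 4, 9, 6, 5).

6 SE-corners of the 13-cell Rothe diagram give Ess(w):

[(1, 2, 0), (2, 1, 0), (4, 7, 3), (5, 6, 3), (7, 6, 4), (8, 5, 4)]


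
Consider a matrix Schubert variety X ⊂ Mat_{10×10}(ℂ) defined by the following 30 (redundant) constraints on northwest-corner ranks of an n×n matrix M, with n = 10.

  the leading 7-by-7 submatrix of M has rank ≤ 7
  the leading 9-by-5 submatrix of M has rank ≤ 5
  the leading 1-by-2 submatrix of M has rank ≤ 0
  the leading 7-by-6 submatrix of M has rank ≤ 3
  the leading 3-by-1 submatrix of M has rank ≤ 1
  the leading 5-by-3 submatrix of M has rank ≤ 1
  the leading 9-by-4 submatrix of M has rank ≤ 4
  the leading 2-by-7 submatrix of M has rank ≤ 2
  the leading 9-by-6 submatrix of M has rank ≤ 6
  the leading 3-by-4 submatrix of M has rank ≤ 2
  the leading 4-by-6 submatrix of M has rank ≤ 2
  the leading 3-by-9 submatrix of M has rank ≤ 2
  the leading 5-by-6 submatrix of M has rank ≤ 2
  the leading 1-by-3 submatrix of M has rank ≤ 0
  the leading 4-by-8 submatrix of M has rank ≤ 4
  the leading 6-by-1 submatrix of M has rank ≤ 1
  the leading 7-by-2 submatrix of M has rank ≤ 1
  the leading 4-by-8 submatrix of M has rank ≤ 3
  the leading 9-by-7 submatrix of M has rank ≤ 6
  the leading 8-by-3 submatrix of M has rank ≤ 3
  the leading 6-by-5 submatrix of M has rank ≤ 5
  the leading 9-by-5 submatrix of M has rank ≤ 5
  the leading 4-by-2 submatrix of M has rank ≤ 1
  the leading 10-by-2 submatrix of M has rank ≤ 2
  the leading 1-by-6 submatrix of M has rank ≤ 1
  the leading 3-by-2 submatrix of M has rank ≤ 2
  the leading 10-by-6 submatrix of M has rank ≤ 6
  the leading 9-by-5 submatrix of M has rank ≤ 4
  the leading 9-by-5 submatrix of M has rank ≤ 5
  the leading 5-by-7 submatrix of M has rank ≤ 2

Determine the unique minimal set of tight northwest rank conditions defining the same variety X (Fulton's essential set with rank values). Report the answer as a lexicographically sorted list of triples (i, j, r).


Computing R[i][j] = min implied NW-rank bound (n=10, 30 conditions):

  row 1: 0 | 0 | 0 | 1 | 1 | 1 | 1 | 1 | 1 | 1
  row 2: 1 | 1 | 1 | 2 | 2 | 2 | 2 | 2 | 2 | 2
  row 3: 1 | 1 | 1 | 2 | 2 | 2 | 2 | 2 | 2 | 3
  row 4: 1 | 1 | 1 | 2 | 2 | 2 | 2 | 3 | 3 | 4
  row 5: 1 | 1 | 1 | 2 | 2 | 2 | 2 | 3 | 4 | 5
  row 6: 1 | 1 | 2 | 3 | 3 | 3 | 3 | 4 | 5 | 6
  row 7: 1 | 1 | 2 | 3 | 3 | 3 | 4 | 5 | 6 | 7
  row 8: 1 | 2 | 3 | 4 | 4 | 4 | 5 | 6 | 7 | 8
  row 9: 1 | 2 | 3 | 4 | 4 | 5 | 6 | 7 | 8 | 9
  row 10: 1 | 2 | 3 | 4 | 5 | 6 | 7 | 8 | 9 | 10

so w = (4, 1, 10, 8, 9, 3, 7, 2, 6, 5).

D(w) has 25 cells with 7 SE-corners; essential set:

[(1, 3, 0), (3, 9, 2), (5, 3, 1), (5, 7, 2), (7, 2, 1), (7, 6, 3), (9, 5, 4)]


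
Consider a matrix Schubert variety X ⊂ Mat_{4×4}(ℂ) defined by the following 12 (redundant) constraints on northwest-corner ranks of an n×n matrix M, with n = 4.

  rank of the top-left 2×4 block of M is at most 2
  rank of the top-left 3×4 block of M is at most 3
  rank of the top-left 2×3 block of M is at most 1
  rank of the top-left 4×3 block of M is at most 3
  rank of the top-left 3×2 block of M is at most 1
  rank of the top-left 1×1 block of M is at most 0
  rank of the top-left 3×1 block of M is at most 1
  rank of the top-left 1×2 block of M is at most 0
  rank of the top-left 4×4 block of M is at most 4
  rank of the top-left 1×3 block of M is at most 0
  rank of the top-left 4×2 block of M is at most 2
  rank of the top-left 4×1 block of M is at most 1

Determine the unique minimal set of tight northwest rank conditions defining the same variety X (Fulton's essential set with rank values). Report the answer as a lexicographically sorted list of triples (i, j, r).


Computing R[i][j] = min implied NW-rank bound (n=4, 12 conditions):

  R[1]: 0 | 0 | 0 | 1
  R[2]: 1 | 1 | 1 | 2
  R[3]: 1 | 1 | 2 | 3
  R[4]: 1 | 2 | 3 | 4

hence w(1..4) = (4, 1, 3, 2).

ℓ(w)=4; the 2 essential cells (i,j,r):

[(1, 3, 0), (3, 2, 1)]


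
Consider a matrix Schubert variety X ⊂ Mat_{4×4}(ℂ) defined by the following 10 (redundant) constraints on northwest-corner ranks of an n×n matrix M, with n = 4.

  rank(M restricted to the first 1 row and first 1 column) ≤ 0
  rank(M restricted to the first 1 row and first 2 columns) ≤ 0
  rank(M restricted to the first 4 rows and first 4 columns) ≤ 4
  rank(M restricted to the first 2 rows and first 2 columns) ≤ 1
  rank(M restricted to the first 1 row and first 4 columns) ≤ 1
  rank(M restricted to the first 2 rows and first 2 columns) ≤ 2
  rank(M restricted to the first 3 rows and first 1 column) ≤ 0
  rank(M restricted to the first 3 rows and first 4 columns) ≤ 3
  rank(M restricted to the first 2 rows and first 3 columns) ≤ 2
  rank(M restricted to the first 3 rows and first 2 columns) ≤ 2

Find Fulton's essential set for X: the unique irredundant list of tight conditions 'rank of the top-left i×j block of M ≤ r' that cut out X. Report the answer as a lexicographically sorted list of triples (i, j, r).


Propagating the 10 rank bounds to every northwest block:

  row 1: 0, 0, 1, 1
  row 2: 0, 1, 2, 2
  row 3: 0, 1, 2, 3
  row 4: 1, 2, 3, 4

the unique w with this rank table is (3, 2, 4, 1).

D(w) has 4 cells with 2 SE-corners; essential set:

[(1, 2, 0), (3, 1, 0)]


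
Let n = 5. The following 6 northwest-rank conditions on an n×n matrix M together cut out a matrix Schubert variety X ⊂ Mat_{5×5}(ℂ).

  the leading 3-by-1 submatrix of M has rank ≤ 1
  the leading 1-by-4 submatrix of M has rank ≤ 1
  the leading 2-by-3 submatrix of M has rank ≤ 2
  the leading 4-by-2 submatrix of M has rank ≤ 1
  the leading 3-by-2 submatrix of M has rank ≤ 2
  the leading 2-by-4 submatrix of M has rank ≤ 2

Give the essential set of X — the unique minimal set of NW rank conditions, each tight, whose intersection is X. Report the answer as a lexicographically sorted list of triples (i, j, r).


Reconstructing r_w from the 6 given conditions:

  row 1: 1 1 1 1 1
  row 2: 1 1 2 2 2
  row 3: 1 1 2 3 3
  row 4: 1 1 2 3 4
  row 5: 1 2 3 4 5

second differences of R give the permutation w = (1, 3, 4, 5, 2).

Rothe diagram D(w) (3 cells), 1 SE-corner (essential condition):

[(4, 2, 1)]


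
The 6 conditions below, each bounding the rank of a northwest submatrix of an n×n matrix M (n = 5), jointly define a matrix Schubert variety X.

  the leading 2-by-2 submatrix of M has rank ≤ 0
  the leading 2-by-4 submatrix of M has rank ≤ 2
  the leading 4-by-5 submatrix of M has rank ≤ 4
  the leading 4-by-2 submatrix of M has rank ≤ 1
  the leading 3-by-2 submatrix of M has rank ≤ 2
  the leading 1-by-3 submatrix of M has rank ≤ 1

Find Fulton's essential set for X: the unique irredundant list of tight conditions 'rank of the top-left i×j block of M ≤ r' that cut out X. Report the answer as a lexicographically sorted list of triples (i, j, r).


The tightest implied rank at each (i,j), from the 6 conditions:

  i=1: 0 0 1 1 1
  i=2: 0 0 1 2 2
  i=3: 1 1 2 3 3
  i=4: 1 1 2 3 4
  i=5: 1 2 3 4 5

reading off 1-entries of Δ²R: w = (3, 4, 1, 5, 2).

|D(w)|=5, |Ess(w)|=2:

[(2, 2, 0), (4, 2, 1)]


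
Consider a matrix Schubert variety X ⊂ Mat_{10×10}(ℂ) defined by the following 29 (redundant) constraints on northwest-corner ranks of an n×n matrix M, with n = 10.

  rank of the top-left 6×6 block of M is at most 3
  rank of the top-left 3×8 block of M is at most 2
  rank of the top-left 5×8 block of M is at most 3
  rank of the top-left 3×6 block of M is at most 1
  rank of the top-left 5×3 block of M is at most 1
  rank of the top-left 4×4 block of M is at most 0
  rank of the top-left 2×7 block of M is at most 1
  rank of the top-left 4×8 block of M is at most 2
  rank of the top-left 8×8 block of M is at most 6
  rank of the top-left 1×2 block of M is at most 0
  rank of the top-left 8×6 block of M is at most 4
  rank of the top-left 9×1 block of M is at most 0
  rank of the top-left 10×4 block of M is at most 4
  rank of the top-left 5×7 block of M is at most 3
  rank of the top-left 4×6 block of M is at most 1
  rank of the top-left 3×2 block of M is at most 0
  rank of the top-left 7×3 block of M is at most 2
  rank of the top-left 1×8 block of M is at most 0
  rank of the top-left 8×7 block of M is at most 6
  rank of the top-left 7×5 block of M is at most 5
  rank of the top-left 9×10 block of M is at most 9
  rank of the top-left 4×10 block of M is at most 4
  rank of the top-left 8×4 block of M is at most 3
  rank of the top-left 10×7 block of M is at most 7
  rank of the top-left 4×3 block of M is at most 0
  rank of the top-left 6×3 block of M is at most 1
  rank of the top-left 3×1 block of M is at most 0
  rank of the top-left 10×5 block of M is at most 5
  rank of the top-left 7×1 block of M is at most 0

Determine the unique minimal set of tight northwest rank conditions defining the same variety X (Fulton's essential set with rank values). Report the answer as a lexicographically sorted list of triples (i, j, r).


Recovering R(i,j) via the rank-extension bound from the 29 conditions:

  R[1]: 0 | 0 | 0 | 0 | 0 | 0 | 0 | 0 | 1 | 1
  R[2]: 0 | 0 | 0 | 0 | 1 | 1 | 1 | 1 | 2 | 2
  R[3]: 0 | 0 | 0 | 0 | 1 | 1 | 2 | 2 | 3 | 3
  R[4]: 0 | 0 | 0 | 0 | 1 | 1 | 2 | 2 | 3 | 4
  R[5]: 0 | 1 | 1 | 1 | 2 | 2 | 3 | 3 | 4 | 5
  R[6]: 0 | 1 | 1 | 2 | 3 | 3 | 4 | 4 | 5 | 6
  R[7]: 0 | 1 | 2 | 3 | 4 | 4 | 5 | 5 | 6 | 7
  R[8]: 0 | 1 | 2 | 3 | 4 | 4 | 5 | 6 | 7 | 8
  R[9]: 0 | 1 | 2 | 3 | 4 | 5 | 6 | 7 | 8 | 9
  R[10]: 1 | 2 | 3 | 4 | 5 | 6 | 7 | 8 | 9 | 10

reading off 1-entries of Δ²R: w = (9, 5, 7, 10, 2, 4, 3, 8, 6, 1).

Rothe diagram D(w) (30 cells), 7 SE-corners (essential conditions):

[(1, 8, 0), (4, 4, 0), (4, 6, 1), (4, 8, 2), (6, 3, 1), (8, 6, 4), (9, 1, 0)]


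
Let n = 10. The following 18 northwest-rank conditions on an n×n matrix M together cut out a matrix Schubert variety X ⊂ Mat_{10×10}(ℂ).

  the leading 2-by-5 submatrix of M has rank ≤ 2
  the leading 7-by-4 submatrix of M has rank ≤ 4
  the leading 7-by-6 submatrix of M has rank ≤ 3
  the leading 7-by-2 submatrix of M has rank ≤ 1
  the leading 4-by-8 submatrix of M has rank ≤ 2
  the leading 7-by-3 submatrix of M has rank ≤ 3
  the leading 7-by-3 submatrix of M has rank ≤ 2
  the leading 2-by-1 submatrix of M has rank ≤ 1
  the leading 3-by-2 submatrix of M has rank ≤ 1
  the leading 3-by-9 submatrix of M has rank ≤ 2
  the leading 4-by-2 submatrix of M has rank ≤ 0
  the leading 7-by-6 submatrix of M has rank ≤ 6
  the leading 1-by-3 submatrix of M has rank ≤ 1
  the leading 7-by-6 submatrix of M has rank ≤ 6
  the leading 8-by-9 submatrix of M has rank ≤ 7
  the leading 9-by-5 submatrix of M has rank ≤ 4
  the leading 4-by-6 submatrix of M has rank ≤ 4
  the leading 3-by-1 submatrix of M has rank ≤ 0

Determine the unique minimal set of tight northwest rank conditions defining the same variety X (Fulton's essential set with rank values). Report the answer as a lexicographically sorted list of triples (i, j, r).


Propagating the 18 rank bounds to every northwest block:

  i=1: 0  0  1  1  1  1  1  1  1  1
  i=2: 0  0  1  2  2  2  2  2  2  2
  i=3: 0  0  1  2  2  2  2  2  2  3
  i=4: 0  0  1  2  2  2  2  2  3  4
  i=5: 1  1  2  3  3  3  3  3  4  5
  i=6: 1  1  2  3  3  3  4  4  5  6
  i=7: 1  1  2  3  3  3  4  5  6  7
  i=8: 1  2  3  4  4  4  5  6  7  8
  i=9: 1  2  3  4  4  5  6  7  8  9
  i=10: 1  2  3  4  5  6  7  8  9  10

the unique w with this rank table is (3, 4, 10, 9, 1, 7, 8, 2, 6, 5).

6 SE-corners of the 24-cell Rothe diagram give Ess(w):

[(3, 9, 2), (4, 2, 0), (4, 8, 2), (7, 2, 1), (7, 6, 3), (9, 5, 4)]


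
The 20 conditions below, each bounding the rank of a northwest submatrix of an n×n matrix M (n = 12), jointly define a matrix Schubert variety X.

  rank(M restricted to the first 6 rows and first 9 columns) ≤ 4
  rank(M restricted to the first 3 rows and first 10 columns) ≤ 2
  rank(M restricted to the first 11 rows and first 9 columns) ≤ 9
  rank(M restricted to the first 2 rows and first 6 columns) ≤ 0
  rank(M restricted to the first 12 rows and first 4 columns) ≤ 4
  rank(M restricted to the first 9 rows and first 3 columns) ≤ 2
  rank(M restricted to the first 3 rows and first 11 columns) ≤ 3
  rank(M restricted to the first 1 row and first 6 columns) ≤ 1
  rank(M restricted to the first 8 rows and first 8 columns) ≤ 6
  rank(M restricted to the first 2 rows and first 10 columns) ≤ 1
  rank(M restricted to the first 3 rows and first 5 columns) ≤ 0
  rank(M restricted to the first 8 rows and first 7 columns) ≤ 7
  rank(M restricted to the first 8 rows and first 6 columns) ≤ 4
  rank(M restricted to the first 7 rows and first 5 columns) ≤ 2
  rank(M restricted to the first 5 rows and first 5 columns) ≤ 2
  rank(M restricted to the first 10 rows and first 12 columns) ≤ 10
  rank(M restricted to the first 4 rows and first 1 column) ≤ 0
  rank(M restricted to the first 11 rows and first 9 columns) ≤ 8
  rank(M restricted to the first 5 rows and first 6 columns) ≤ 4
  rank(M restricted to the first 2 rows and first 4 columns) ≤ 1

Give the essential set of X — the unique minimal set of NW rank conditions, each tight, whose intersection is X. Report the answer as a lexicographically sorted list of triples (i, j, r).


Rank table r_w(12×12) implied by the 20 constraints:

  row 1: 0, 0, 0, 0, 0, 0, 1, 1, 1, 1, 1, 1
  row 2: 0, 0, 0, 0, 0, 0, 1, 1, 1, 1, 2, 2
  row 3: 0, 0, 0, 0, 0, 1, 2, 2, 2, 2, 3, 3
  row 4: 0, 1, 1, 1, 1, 2, 3, 3, 3, 3, 4, 4
  row 5: 1, 2, 2, 2, 2, 3, 4, 4, 4, 4, 5, 5
  row 6: 1, 2, 2, 2, 2, 3, 4, 4, 4, 5, 6, 6
  row 7: 1, 2, 2, 2, 2, 3, 4, 5, 5, 6, 7, 7
  row 8: 1, 2, 2, 3, 3, 4, 5, 6, 6, 7, 8, 8
  row 9: 1, 2, 2, 3, 4, 5, 6, 7, 7, 8, 9, 9
  row 10: 1, 2, 3, 4, 5, 6, 7, 8, 8, 9, 10, 10
  row 11: 1, 2, 3, 4, 5, 6, 7, 8, 8, 9, 10, 11
  row 12: 1, 2, 3, 4, 5, 6, 7, 8, 9, 10, 11, 12

second differences of R give the permutation w = (7, 11, 6, 2, 1, 10, 8, 4, 5, 3, 12, 9).

Fulton essential set (8 of the 32 Rothe cells):

[(2, 6, 0), (2, 10, 1), (3, 5, 0), (4, 1, 0), (6, 9, 4), (7, 5, 2), (9, 3, 2), (11, 9, 8)]


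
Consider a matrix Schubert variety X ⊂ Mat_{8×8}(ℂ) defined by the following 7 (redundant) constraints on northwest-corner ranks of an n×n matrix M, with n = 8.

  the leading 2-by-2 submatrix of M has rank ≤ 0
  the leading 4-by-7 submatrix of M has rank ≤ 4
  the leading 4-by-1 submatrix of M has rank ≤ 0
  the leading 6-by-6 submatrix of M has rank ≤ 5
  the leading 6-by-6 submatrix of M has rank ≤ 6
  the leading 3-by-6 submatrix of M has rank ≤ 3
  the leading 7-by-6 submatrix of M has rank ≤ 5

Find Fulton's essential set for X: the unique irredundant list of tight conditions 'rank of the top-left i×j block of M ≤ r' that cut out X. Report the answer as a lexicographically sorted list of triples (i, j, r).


Recovering R(i,j) via the rank-extension bound from the 7 conditions:

  R[1]: 0 0 1 1 1 1 1 1
  R[2]: 0 0 1 2 2 2 2 2
  R[3]: 0 1 2 3 3 3 3 3
  R[4]: 0 1 2 3 4 4 4 4
  R[5]: 1 2 3 4 5 5 5 5
  R[6]: 1 2 3 4 5 5 6 6
  R[7]: 1 2 3 4 5 5 6 7
  R[8]: 1 2 3 4 5 6 7 8

the unique w with this rank table is (3, 4, 2, 5, 1, 7, 8, 6).

Fulton essential set (3 of the 8 Rothe cells):

[(2, 2, 0), (4, 1, 0), (7, 6, 5)]


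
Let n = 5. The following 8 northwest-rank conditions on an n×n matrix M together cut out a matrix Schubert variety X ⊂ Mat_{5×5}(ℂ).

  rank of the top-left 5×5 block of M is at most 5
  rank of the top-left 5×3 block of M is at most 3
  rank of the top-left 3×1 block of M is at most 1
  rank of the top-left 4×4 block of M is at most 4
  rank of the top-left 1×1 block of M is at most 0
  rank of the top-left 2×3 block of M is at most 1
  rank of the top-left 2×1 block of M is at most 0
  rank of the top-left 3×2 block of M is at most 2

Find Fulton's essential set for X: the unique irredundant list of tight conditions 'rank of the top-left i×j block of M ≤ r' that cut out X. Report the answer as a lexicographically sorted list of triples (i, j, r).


Recovering R(i,j) via the rank-extension bound from the 8 conditions:

  0 1 1 1 1
  0 1 1 2 2
  1 2 2 3 3
  1 2 3 4 4
  1 2 3 4 5

second differences of R give the permutation w = (2, 4, 1, 3, 5).

D(w) has 3 cells with 2 SE-corners; essential set:

[(2, 1, 0), (2, 3, 1)]
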